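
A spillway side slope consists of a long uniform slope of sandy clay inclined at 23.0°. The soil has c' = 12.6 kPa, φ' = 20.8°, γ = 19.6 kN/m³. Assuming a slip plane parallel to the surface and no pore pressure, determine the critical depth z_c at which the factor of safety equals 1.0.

Setting FS = 1.00 in FS = [c' + γz cos²β tanφ'] / [γz sinβ cosβ] and solving for z:
z = c' / [γ cosβ (FS·sinβ − cosβ·tanφ')]
  = 12.6 / [19.6·cos23.0°·(1.00·sin23.0° − cos23.0°·tan20.8°)]
  = 12.6 / [19.6·0.9205·(1.00·0.3907 − 0.9205·0.3799)]
  = 12.6 / 0.7409 = 17.007 m

z_c = 17.01 m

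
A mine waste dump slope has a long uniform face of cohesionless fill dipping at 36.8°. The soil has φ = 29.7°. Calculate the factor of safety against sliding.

For a dry cohesionless infinite slope the factor of safety is FS = tanφ / tanβ.
FS = tan29.7° / tan36.8° = 0.5704 / 0.7481 = 0.762

FS = 0.76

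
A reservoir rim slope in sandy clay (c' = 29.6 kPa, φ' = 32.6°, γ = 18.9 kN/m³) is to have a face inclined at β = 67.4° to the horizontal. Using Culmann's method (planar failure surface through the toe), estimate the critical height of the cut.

H_c = 27.24 m

Culmann's analysis gives the critical failure plane at α_cr = (β + φ')/2 = (67.4 + 32.6)/2 = 50.0°, and the critical height
H_c = (4c'/γ) · sinβ cosφ' / [1 − cos(β − φ')]
    = (4·29.6/18.9) · sin67.4°·cos32.6° / [1 − cos(34.8°)]
    = 6.265 · 0.9232·0.8425 / [1 − 0.8211]
    = 6.265 · 0.7778 / 0.1789
    = 27.24 m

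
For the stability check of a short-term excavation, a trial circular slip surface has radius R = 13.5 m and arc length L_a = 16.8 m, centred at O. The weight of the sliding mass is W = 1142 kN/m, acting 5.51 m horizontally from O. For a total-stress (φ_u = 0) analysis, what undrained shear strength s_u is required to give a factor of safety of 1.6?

s_u = 44.4 kPa

FS = s_u·L_a·R / (W·d), so s_u = FS·W·d / (L_a·R).
s_u = 1.6·1142·5.51 / (16.80·13.5) = 10067.9 / 226.80 = 44.39 kPa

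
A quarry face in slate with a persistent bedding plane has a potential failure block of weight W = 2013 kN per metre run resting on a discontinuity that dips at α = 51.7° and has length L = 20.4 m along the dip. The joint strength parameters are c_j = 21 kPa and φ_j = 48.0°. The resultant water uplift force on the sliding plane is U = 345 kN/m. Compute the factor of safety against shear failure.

Resolving the block weight along and normal to the plane and applying the Mohr–Coulomb strength on the joint:
N' = W cosα − U = 2013·cos51.7° − 345 = 902.6 kN/m
Driving force T = W sinα = 2013·sin51.7° = 1579.8 kN/m
Resisting force R = c_j·L + N'·tanφ_j = 21·20.4 + 902.6·tan48.0° = 428.4 + 1002.5 = 1430.9 kN/m
FS = R / T = 1430.9 / 1579.8 = 0.906

FS = 0.91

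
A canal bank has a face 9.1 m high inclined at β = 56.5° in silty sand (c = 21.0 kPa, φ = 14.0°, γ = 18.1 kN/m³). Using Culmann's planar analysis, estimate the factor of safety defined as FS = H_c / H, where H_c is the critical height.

H_c = (4c/γ) · sinβ cosφ / [1 − cos(β − φ)]
    = (4·21.0/18.1) · sin56.5°·cos14.0° / [1 − cos42.5°]
    = 4.641 · 0.8091 / 0.2627 = 14.29 m
FS = H_c / H = 14.29 / 9.1 = 1.571

FS = 1.57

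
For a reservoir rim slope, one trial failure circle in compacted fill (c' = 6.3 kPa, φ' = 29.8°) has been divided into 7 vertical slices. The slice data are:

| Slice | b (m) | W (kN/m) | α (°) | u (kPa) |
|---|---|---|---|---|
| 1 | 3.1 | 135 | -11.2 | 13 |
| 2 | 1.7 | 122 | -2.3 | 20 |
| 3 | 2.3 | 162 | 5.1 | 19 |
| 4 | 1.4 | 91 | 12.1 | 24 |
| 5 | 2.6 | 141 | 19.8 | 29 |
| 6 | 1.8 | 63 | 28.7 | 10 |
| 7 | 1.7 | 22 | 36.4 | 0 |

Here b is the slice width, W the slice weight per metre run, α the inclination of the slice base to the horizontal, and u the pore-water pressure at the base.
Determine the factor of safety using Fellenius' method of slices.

FS = 3.84

Ordinary method of slices: FS = Σ[c'·Δl_i + (W_i cosα_i − u_i·Δl_i)·tanφ'] / Σ W_i sinα_i, with Δl_i = b_i / cosα_i.
Slice 1: Δl = 3.1/cos(-11.2°) = 3.160 m; N'_1 = 135·cos(-11.2°) − 13·3.160 = 91.3; c'Δl = 19.91; W sinα = -26.2
Slice 2: Δl = 1.7/cos(-2.3°) = 1.701 m; N'_2 = 122·cos(-2.3°) − 20·1.701 = 87.9; c'Δl = 10.72; W sinα = -4.9
Slice 3: Δl = 2.3/cos5.1° = 2.309 m; N'_3 = 162·cos5.1° − 19·2.309 = 117.5; c'Δl = 14.55; W sinα = 14.4
Slice 4: Δl = 1.4/cos12.1° = 1.432 m; N'_4 = 91·cos12.1° − 24·1.432 = 54.6; c'Δl = 9.02; W sinα = 19.1
Slice 5: Δl = 2.6/cos19.8° = 2.763 m; N'_5 = 141·cos19.8° − 29·2.763 = 52.5; c'Δl = 17.41; W sinα = 47.8
Slice 6: Δl = 1.8/cos28.7° = 2.052 m; N'_6 = 63·cos28.7° − 10·2.052 = 34.7; c'Δl = 12.93; W sinα = 30.3
Slice 7: Δl = 1.7/cos36.4° = 2.112 m; N'_7 = 22·cos36.4° − 0·2.112 = 17.7; c'Δl = 13.31; W sinα = 13.1
Σc'Δl = 97.8 kN/m; ΣN' = 456.3 kN/m; ΣW sinα = 93.4 kN/m
Resisting = 97.8 + 456.3·tan29.8° = 97.8 + 261.3 = 359.2 kN/m
FS = 359.2 / 93.4 = 3.844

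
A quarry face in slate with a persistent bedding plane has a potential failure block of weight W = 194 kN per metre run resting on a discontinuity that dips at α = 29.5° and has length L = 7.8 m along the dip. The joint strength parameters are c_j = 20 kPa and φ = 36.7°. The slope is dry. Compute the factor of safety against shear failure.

FS = 2.95

Resolving the block weight along and normal to the plane and applying the Mohr–Coulomb strength on the joint:
N' = W cosα = 194·cos29.5° = 168.8 kN/m
Driving force T = W sinα = 194·sin29.5° = 95.5 kN/m
Resisting force R = c_j·L + N'·tanφ = 20·7.8 + 168.8·tan36.7° = 156.0 + 125.9 = 281.9 kN/m
FS = R / T = 281.9 / 95.5 = 2.950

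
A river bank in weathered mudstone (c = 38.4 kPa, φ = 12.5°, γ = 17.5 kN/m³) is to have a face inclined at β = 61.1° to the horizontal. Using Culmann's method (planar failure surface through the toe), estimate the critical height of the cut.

H_c = 22.15 m

Culmann's analysis gives the critical failure plane at α_cr = (β + φ)/2 = (61.1 + 12.5)/2 = 36.8°, and the critical height
H_c = (4c/γ) · sinβ cosφ / [1 − cos(β − φ)]
    = (4·38.4/17.5) · sin61.1°·cos12.5° / [1 − cos(48.6°)]
    = 8.777 · 0.8755·0.9763 / [1 − 0.6613]
    = 8.777 · 0.8547 / 0.3387
    = 22.15 m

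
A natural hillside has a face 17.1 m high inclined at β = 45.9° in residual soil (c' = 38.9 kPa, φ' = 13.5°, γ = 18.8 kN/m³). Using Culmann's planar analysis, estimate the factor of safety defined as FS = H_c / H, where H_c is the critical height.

FS = 2.17

H_c = (4c'/γ) · sinβ cosφ' / [1 − cos(β − φ')]
    = (4·38.9/18.8) · sin45.9°·cos13.5° / [1 − cos32.4°]
    = 8.277 · 0.6983 / 0.1557 = 37.13 m
FS = H_c / H = 37.13 / 17.1 = 2.171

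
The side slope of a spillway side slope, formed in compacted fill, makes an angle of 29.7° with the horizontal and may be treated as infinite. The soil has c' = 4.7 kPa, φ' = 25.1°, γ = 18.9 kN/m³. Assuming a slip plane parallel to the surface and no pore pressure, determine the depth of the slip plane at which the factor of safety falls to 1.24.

Setting FS = 1.24 in FS = [c' + γz cos²β tanφ'] / [γz sinβ cosβ] and solving for z:
z = c' / [γ cosβ (FS·sinβ − cosβ·tanφ')]
  = 4.7 / [18.9·cos29.7°·(1.24·sin29.7° − cos29.7°·tan25.1°)]
  = 4.7 / [18.9·0.8686·(1.24·0.4955 − 0.8686·0.4684)]
  = 4.7 / 3.4061 = 1.380 m

z = 1.38 m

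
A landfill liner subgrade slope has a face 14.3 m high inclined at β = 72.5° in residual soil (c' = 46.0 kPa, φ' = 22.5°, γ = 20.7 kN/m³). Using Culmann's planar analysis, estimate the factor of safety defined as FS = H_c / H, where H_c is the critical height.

H_c = (4c'/γ) · sinβ cosφ' / [1 − cos(β − φ')]
    = (4·46.0/20.7) · sin72.5°·cos22.5° / [1 − cos50.0°]
    = 8.889 · 0.8811 / 0.3572 = 21.93 m
FS = H_c / H = 21.93 / 14.3 = 1.533

FS = 1.53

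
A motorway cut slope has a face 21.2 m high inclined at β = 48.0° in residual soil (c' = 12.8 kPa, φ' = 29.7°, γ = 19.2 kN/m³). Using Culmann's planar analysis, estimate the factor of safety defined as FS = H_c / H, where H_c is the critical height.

H_c = (4c'/γ) · sinβ cosφ' / [1 − cos(β − φ')]
    = (4·12.8/19.2) · sin48.0°·cos29.7° / [1 − cos18.3°]
    = 2.667 · 0.6455 / 0.0506 = 34.04 m
FS = H_c / H = 34.04 / 21.2 = 1.605

FS = 1.61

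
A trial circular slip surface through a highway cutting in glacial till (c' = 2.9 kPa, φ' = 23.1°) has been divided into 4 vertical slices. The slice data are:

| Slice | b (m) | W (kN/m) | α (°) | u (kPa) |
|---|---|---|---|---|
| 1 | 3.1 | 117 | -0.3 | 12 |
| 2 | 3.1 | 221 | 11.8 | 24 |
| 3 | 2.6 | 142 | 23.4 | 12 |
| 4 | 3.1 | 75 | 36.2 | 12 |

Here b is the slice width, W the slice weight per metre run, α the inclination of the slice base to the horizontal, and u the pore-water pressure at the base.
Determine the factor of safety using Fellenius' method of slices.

Ordinary method of slices: FS = Σ[c'·Δl_i + (W_i cosα_i − u_i·Δl_i)·tanφ'] / Σ W_i sinα_i, with Δl_i = b_i / cosα_i.
Slice 1: Δl = 3.1/cos(-0.3°) = 3.100 m; N'_1 = 117·cos(-0.3°) − 12·3.100 = 79.8; c'Δl = 8.99; W sinα = -0.6
Slice 2: Δl = 3.1/cos11.8° = 3.167 m; N'_2 = 221·cos11.8° − 24·3.167 = 140.3; c'Δl = 9.18; W sinα = 45.2
Slice 3: Δl = 2.6/cos23.4° = 2.833 m; N'_3 = 142·cos23.4° − 12·2.833 = 96.3; c'Δl = 8.22; W sinα = 56.4
Slice 4: Δl = 3.1/cos36.2° = 3.842 m; N'_4 = 75·cos36.2° − 12·3.842 = 14.4; c'Δl = 11.14; W sinα = 44.3
Σc'Δl = 37.5 kN/m; ΣN' = 330.9 kN/m; ΣW sinα = 145.3 kN/m
Resisting = 37.5 + 330.9·tan23.1° = 37.5 + 141.1 = 178.7 kN/m
FS = 178.7 / 145.3 = 1.230

FS = 1.23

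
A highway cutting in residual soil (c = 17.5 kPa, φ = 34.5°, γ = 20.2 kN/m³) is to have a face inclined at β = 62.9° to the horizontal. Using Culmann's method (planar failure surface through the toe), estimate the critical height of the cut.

H_c = 21.12 m

Culmann's analysis gives the critical failure plane at α_cr = (β + φ)/2 = (62.9 + 34.5)/2 = 48.7°, and the critical height
H_c = (4c/γ) · sinβ cosφ / [1 − cos(β − φ)]
    = (4·17.5/20.2) · sin62.9°·cos34.5° / [1 − cos(28.4°)]
    = 3.465 · 0.8902·0.8241 / [1 − 0.8796]
    = 3.465 · 0.7336 / 0.1204
    = 21.12 m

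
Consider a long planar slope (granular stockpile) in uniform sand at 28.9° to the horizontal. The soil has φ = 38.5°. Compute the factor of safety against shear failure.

For a dry cohesionless infinite slope the factor of safety is FS = tanφ / tanβ.
FS = tan38.5° / tan28.9° = 0.7954 / 0.5520 = 1.441

FS = 1.44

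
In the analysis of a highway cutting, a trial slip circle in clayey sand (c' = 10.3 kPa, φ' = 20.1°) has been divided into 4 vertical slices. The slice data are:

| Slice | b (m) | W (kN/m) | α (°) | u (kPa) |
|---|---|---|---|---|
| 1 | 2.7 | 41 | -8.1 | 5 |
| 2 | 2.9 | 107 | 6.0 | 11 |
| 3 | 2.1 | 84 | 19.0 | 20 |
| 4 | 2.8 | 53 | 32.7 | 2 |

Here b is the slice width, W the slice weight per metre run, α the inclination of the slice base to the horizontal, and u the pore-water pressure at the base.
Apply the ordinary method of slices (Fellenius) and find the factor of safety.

FS = 2.92

Ordinary method of slices: FS = Σ[c'·Δl_i + (W_i cosα_i − u_i·Δl_i)·tanφ'] / Σ W_i sinα_i, with Δl_i = b_i / cosα_i.
Slice 1: Δl = 2.7/cos(-8.1°) = 2.727 m; N'_1 = 41·cos(-8.1°) − 5·2.727 = 27.0; c'Δl = 28.09; W sinα = -5.8
Slice 2: Δl = 2.9/cos6.0° = 2.916 m; N'_2 = 107·cos6.0° − 11·2.916 = 74.3; c'Δl = 30.03; W sinα = 11.2
Slice 3: Δl = 2.1/cos19.0° = 2.221 m; N'_3 = 84·cos19.0° − 20·2.221 = 35.0; c'Δl = 22.88; W sinα = 27.3
Slice 4: Δl = 2.8/cos32.7° = 3.327 m; N'_4 = 53·cos32.7° − 2·3.327 = 37.9; c'Δl = 34.27; W sinα = 28.6
Σc'Δl = 115.3 kN/m; ΣN' = 174.2 kN/m; ΣW sinα = 61.4 kN/m
Resisting = 115.3 + 174.2·tan20.1° = 115.3 + 63.8 = 179.0 kN/m
FS = 179.0 / 61.4 = 2.916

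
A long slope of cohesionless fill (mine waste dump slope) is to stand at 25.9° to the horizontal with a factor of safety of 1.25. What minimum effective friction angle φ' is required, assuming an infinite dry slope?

FS = tanφ'/tanβ ⇒ tanφ' = FS · tanβ = 1.25 · tan25.9° = 0.6070
φ' = arctan(0.6070) = 31.26°

φ' = 31.3°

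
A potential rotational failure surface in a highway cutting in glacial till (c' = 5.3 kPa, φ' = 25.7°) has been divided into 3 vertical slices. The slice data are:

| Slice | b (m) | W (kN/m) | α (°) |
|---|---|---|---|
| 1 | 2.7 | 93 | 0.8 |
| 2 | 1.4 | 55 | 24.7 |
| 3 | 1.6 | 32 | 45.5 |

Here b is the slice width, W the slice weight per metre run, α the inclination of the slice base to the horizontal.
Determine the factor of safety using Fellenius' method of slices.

FS = 2.42

Ordinary method of slices: FS = Σ[c'·Δl_i + (W_i cosα_i)·tanφ'] / Σ W_i sinα_i, with Δl_i = b_i / cosα_i.
Slice 1: Δl = 2.7/cos0.8° = 2.700 m; N'_1 = 93·cos0.8° = 93.0; c'Δl = 14.31; W sinα = 1.3
Slice 2: Δl = 1.4/cos24.7° = 1.541 m; N'_2 = 55·cos24.7° = 50.0; c'Δl = 8.17; W sinα = 23.0
Slice 3: Δl = 1.6/cos45.5° = 2.283 m; N'_3 = 32·cos45.5° = 22.4; c'Δl = 12.10; W sinα = 22.8
Σc'Δl = 34.6 kN/m; ΣN' = 165.4 kN/m; ΣW sinα = 47.1 kN/m
Resisting = 34.6 + 165.4·tan25.7° = 34.6 + 79.6 = 114.2 kN/m
FS = 114.2 / 47.1 = 2.424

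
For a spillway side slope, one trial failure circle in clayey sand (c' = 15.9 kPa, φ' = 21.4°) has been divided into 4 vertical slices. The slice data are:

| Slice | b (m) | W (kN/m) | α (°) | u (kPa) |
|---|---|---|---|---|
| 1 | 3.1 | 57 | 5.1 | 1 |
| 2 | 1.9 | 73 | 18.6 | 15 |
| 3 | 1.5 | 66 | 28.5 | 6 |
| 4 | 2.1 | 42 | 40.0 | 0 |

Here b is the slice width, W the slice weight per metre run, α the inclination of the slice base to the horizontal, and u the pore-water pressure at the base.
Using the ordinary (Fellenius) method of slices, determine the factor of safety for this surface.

FS = 2.53

Ordinary method of slices: FS = Σ[c'·Δl_i + (W_i cosα_i − u_i·Δl_i)·tanφ'] / Σ W_i sinα_i, with Δl_i = b_i / cosα_i.
Slice 1: Δl = 3.1/cos5.1° = 3.112 m; N'_1 = 57·cos5.1° − 1·3.112 = 53.7; c'Δl = 49.49; W sinα = 5.1
Slice 2: Δl = 1.9/cos18.6° = 2.005 m; N'_2 = 73·cos18.6° − 15·2.005 = 39.1; c'Δl = 31.87; W sinα = 23.3
Slice 3: Δl = 1.5/cos28.5° = 1.707 m; N'_3 = 66·cos28.5° − 6·1.707 = 47.8; c'Δl = 27.14; W sinα = 31.5
Slice 4: Δl = 2.1/cos40.0° = 2.741 m; N'_4 = 42·cos40.0° − 0·2.741 = 32.2; c'Δl = 43.59; W sinα = 27.0
Σc'Δl = 152.1 kN/m; ΣN' = 172.7 kN/m; ΣW sinα = 86.8 kN/m
Resisting = 152.1 + 172.7·tan21.4° = 152.1 + 67.7 = 219.8 kN/m
FS = 219.8 / 86.8 = 2.531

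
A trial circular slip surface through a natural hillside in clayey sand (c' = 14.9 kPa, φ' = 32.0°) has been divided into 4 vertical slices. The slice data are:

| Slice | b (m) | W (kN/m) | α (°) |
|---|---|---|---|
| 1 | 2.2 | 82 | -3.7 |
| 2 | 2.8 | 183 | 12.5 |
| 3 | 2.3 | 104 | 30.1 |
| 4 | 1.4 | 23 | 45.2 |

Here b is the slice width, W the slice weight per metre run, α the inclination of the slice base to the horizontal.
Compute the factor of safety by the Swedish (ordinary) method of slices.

Ordinary method of slices: FS = Σ[c'·Δl_i + (W_i cosα_i)·tanφ'] / Σ W_i sinα_i, with Δl_i = b_i / cosα_i.
Slice 1: Δl = 2.2/cos(-3.7°) = 2.205 m; N'_1 = 82·cos(-3.7°) = 81.8; c'Δl = 32.85; W sinα = -5.3
Slice 2: Δl = 2.8/cos12.5° = 2.868 m; N'_2 = 183·cos12.5° = 178.7; c'Δl = 42.73; W sinα = 39.6
Slice 3: Δl = 2.3/cos30.1° = 2.658 m; N'_3 = 104·cos30.1° = 90.0; c'Δl = 39.61; W sinα = 52.2
Slice 4: Δl = 1.4/cos45.2° = 1.987 m; N'_4 = 23·cos45.2° = 16.2; c'Δl = 29.60; W sinα = 16.3
Σc'Δl = 144.8 kN/m; ΣN' = 366.7 kN/m; ΣW sinα = 102.8 kN/m
Resisting = 144.8 + 366.7·tan32.0° = 144.8 + 229.1 = 373.9 kN/m
FS = 373.9 / 102.8 = 3.638

FS = 3.64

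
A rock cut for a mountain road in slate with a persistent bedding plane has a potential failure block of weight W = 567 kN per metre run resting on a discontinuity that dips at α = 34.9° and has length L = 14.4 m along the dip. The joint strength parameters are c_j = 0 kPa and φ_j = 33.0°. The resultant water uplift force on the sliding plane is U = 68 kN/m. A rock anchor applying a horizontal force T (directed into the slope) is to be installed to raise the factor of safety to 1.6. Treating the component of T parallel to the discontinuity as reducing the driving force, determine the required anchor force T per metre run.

T = 155 kN/m

Resolving forces along and normal to the sliding plane, with the horizontal anchor force T adding T·sinα to the effective normal force and T·cosα acting up the plane against the driving force:
FS = [c_jL + (W cosα − U + T sinα) tanφ_j] / [W sinα − T cosα]
Without the anchor: N' = 397.0 kN/m, driving T_d = 324.4 kN/m, resisting R = 0·14.4 + 397.0·tan33.0° = 257.8 kN/m, FS = 0.79.
Setting FS = 1.6 and solving for T:
1.6·(324.4 − T cos34.9°) = 257.8 + T sin34.9°·tan33.0°
T·(sin34.9°·tan33.0° + 1.6·cos34.9°) = 1.6·324.4 − 257.8
T·(0.5721·0.6494 + 1.6·0.8202) = 519.1 − 257.8 = 261.2
T·1.6838 = 261.2
T = 155.1 kN/m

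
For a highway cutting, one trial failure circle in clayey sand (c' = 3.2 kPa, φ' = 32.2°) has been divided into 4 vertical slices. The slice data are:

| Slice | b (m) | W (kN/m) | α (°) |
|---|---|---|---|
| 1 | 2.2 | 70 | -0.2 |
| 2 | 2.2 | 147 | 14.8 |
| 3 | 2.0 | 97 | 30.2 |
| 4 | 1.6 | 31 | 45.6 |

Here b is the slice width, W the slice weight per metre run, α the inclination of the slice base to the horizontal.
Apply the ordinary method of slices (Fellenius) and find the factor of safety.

FS = 2.12

Ordinary method of slices: FS = Σ[c'·Δl_i + (W_i cosα_i)·tanφ'] / Σ W_i sinα_i, with Δl_i = b_i / cosα_i.
Slice 1: Δl = 2.2/cos(-0.2°) = 2.200 m; N'_1 = 70·cos(-0.2°) = 70.0; c'Δl = 7.04; W sinα = -0.2
Slice 2: Δl = 2.2/cos14.8° = 2.275 m; N'_2 = 147·cos14.8° = 142.1; c'Δl = 7.28; W sinα = 37.6
Slice 3: Δl = 2.0/cos30.2° = 2.314 m; N'_3 = 97·cos30.2° = 83.8; c'Δl = 7.41; W sinα = 48.8
Slice 4: Δl = 1.6/cos45.6° = 2.287 m; N'_4 = 31·cos45.6° = 21.7; c'Δl = 7.32; W sinα = 22.1
Σc'Δl = 29.0 kN/m; ΣN' = 317.6 kN/m; ΣW sinα = 108.2 kN/m
Resisting = 29.0 + 317.6·tan32.2° = 29.0 + 200.0 = 229.1 kN/m
FS = 229.1 / 108.2 = 2.116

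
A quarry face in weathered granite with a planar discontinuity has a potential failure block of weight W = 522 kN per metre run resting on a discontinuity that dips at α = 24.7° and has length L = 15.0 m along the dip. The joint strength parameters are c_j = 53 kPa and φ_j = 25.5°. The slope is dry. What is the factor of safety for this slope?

FS = 4.68

Resolving the block weight along and normal to the plane and applying the Mohr–Coulomb strength on the joint:
N' = W cosα = 522·cos24.7° = 474.2 kN/m
Driving force T = W sinα = 522·sin24.7° = 218.1 kN/m
Resisting force R = c_j·L + N'·tanφ_j = 53·15.0 + 474.2·tan25.5° = 795.0 + 226.2 = 1021.2 kN/m
FS = R / T = 1021.2 / 218.1 = 4.682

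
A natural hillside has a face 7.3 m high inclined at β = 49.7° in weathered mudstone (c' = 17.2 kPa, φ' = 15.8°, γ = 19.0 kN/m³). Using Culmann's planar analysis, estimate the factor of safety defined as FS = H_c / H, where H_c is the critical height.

H_c = (4c'/γ) · sinβ cosφ' / [1 − cos(β − φ')]
    = (4·17.2/19.0) · sin49.7°·cos15.8° / [1 − cos33.9°]
    = 3.621 · 0.7339 / 0.1700 = 15.63 m
FS = H_c / H = 15.63 / 7.3 = 2.141

FS = 2.14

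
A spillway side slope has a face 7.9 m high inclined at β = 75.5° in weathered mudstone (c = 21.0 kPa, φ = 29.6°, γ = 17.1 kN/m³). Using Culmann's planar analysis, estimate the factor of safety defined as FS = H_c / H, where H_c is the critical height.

H_c = (4c/γ) · sinβ cosφ / [1 − cos(β − φ)]
    = (4·21.0/17.1) · sin75.5°·cos29.6° / [1 − cos45.9°]
    = 4.912 · 0.8418 / 0.3041 = 13.60 m
FS = H_c / H = 13.60 / 7.9 = 1.721

FS = 1.72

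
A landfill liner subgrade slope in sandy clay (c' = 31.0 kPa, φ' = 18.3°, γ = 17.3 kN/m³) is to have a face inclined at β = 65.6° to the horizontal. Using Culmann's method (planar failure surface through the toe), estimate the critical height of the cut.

Culmann's analysis gives the critical failure plane at α_cr = (β + φ')/2 = (65.6 + 18.3)/2 = 41.9°, and the critical height
H_c = (4c'/γ) · sinβ cosφ' / [1 − cos(β − φ')]
    = (4·31.0/17.3) · sin65.6°·cos18.3° / [1 − cos(47.3°)]
    = 7.168 · 0.9107·0.9494 / [1 − 0.6782]
    = 7.168 · 0.8646 / 0.3218
    = 19.26 m

H_c = 19.26 m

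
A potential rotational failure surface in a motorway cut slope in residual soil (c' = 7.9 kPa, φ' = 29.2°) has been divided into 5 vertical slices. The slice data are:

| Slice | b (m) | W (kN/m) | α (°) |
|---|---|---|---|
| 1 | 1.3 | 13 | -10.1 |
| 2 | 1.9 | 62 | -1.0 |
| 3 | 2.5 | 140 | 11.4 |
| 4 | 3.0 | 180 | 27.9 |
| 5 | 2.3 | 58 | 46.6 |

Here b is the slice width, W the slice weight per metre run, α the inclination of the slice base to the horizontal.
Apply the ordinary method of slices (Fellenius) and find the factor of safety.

Ordinary method of slices: FS = Σ[c'·Δl_i + (W_i cosα_i)·tanφ'] / Σ W_i sinα_i, with Δl_i = b_i / cosα_i.
Slice 1: Δl = 1.3/cos(-10.1°) = 1.320 m; N'_1 = 13·cos(-10.1°) = 12.8; c'Δl = 10.43; W sinα = -2.3
Slice 2: Δl = 1.9/cos(-1.0°) = 1.900 m; N'_2 = 62·cos(-1.0°) = 62.0; c'Δl = 15.01; W sinα = -1.1
Slice 3: Δl = 2.5/cos11.4° = 2.550 m; N'_3 = 140·cos11.4° = 137.2; c'Δl = 20.15; W sinα = 27.7
Slice 4: Δl = 3.0/cos27.9° = 3.395 m; N'_4 = 180·cos27.9° = 159.1; c'Δl = 26.82; W sinα = 84.2
Slice 5: Δl = 2.3/cos46.6° = 3.347 m; N'_5 = 58·cos46.6° = 39.9; c'Δl = 26.44; W sinα = 42.1
Σc'Δl = 98.9 kN/m; ΣN' = 411.0 kN/m; ΣW sinα = 150.7 kN/m
Resisting = 98.9 + 411.0·tan29.2° = 98.9 + 229.7 = 328.5 kN/m
FS = 328.5 / 150.7 = 2.180

FS = 2.18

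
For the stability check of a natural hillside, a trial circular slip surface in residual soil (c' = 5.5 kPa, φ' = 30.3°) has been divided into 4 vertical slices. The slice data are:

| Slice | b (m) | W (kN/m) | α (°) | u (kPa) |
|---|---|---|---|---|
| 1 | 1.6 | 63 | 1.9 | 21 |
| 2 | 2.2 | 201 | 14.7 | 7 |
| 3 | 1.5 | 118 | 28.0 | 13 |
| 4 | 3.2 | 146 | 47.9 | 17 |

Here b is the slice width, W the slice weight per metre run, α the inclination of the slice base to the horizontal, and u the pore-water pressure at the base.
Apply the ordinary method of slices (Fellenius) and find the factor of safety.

FS = 1.09

Ordinary method of slices: FS = Σ[c'·Δl_i + (W_i cosα_i − u_i·Δl_i)·tanφ'] / Σ W_i sinα_i, with Δl_i = b_i / cosα_i.
Slice 1: Δl = 1.6/cos1.9° = 1.601 m; N'_1 = 63·cos1.9° − 21·1.601 = 29.3; c'Δl = 8.80; W sinα = 2.1
Slice 2: Δl = 2.2/cos14.7° = 2.274 m; N'_2 = 201·cos14.7° − 7·2.274 = 178.5; c'Δl = 12.51; W sinα = 51.0
Slice 3: Δl = 1.5/cos28.0° = 1.699 m; N'_3 = 118·cos28.0° − 13·1.699 = 82.1; c'Δl = 9.34; W sinα = 55.4
Slice 4: Δl = 3.2/cos47.9° = 4.773 m; N'_4 = 146·cos47.9° − 17·4.773 = 16.7; c'Δl = 26.25; W sinα = 108.3
Σc'Δl = 56.9 kN/m; ΣN' = 306.7 kN/m; ΣW sinα = 216.8 kN/m
Resisting = 56.9 + 306.7·tan30.3° = 56.9 + 179.2 = 236.1 kN/m
FS = 236.1 / 216.8 = 1.089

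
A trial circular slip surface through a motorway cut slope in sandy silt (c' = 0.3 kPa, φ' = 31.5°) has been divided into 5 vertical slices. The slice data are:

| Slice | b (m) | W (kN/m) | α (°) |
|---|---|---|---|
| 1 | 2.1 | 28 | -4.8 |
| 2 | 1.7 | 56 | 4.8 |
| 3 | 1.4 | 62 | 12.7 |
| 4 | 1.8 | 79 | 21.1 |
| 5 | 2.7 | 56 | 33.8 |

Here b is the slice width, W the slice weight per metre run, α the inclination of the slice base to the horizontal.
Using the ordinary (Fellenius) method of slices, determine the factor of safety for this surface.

FS = 2.19

Ordinary method of slices: FS = Σ[c'·Δl_i + (W_i cosα_i)·tanφ'] / Σ W_i sinα_i, with Δl_i = b_i / cosα_i.
Slice 1: Δl = 2.1/cos(-4.8°) = 2.107 m; N'_1 = 28·cos(-4.8°) = 27.9; c'Δl = 0.63; W sinα = -2.3
Slice 2: Δl = 1.7/cos4.8° = 1.706 m; N'_2 = 56·cos4.8° = 55.8; c'Δl = 0.51; W sinα = 4.7
Slice 3: Δl = 1.4/cos12.7° = 1.435 m; N'_3 = 62·cos12.7° = 60.5; c'Δl = 0.43; W sinα = 13.6
Slice 4: Δl = 1.8/cos21.1° = 1.929 m; N'_4 = 79·cos21.1° = 73.7; c'Δl = 0.58; W sinα = 28.4
Slice 5: Δl = 2.7/cos33.8° = 3.249 m; N'_5 = 56·cos33.8° = 46.5; c'Δl = 0.97; W sinα = 31.2
Σc'Δl = 3.1 kN/m; ΣN' = 264.4 kN/m; ΣW sinα = 75.6 kN/m
Resisting = 3.1 + 264.4·tan31.5° = 3.1 + 162.0 = 165.2 kN/m
FS = 165.2 / 75.6 = 2.186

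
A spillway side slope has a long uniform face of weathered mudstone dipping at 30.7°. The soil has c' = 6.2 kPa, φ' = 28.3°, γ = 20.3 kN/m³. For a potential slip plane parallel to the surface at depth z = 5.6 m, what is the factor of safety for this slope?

For an infinite slope with a slip plane parallel to the surface (no pore pressure): FS = [c' + γz cos²β tanφ'] / [γz sinβ cosβ].
γz = 20.3·5.6 = 113.68 kN/m²
Numerator = 6.2 + 113.68·cos²30.7°·tan28.3° = 6.2 + 113.68·0.7393·0.5384 = 51.456 kPa
Denominator = 113.68·sin30.7°·cos30.7° = 113.68·0.5105·0.8599 = 49.905 kPa
FS = 51.456 / 49.905 = 1.031

FS = 1.03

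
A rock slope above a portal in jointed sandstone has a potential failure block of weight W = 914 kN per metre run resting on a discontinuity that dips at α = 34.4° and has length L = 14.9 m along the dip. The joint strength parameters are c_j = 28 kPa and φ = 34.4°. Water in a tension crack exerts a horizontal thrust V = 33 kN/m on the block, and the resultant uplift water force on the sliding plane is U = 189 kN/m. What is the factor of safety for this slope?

Resolving the block weight along and normal to the plane and applying the Mohr–Coulomb strength on the joint:
N' = W cosα − U − V sinα = 914·cos34.4° − 189 − 33·sin34.4° = 546.5 kN/m
Driving force T = W sinα + V cosα = 914·sin34.4° + 33·cos34.4° = 543.6 kN/m
Resisting force R = c_j·L + N'·tanφ = 28·14.9 + 546.5·tan34.4° = 417.2 + 374.2 = 791.4 kN/m
FS = R / T = 791.4 / 543.6 = 1.456

FS = 1.46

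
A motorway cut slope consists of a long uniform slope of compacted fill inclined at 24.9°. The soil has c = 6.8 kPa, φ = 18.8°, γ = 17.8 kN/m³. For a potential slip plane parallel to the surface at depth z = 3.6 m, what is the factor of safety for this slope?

FS = 1.01

For an infinite slope with a slip plane parallel to the surface (no pore pressure): FS = [c + γz cos²β tanφ] / [γz sinβ cosβ].
γz = 17.8·3.6 = 64.08 kN/m²
Numerator = 6.8 + 64.08·cos²24.9°·tan18.8° = 6.8 + 64.08·0.8227·0.3404 = 24.748 kPa
Denominator = 64.08·sin24.9°·cos24.9° = 64.08·0.4210·0.9070 = 24.472 kPa
FS = 24.748 / 24.472 = 1.011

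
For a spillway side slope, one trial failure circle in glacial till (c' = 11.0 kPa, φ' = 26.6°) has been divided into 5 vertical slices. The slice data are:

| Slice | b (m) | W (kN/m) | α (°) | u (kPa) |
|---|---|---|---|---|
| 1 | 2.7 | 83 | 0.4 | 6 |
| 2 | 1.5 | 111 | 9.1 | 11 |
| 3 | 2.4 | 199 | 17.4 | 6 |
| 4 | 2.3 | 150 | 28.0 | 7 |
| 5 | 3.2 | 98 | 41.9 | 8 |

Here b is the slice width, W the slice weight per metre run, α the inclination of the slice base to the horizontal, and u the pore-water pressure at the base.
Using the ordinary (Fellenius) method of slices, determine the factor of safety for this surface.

FS = 1.85

Ordinary method of slices: FS = Σ[c'·Δl_i + (W_i cosα_i − u_i·Δl_i)·tanφ'] / Σ W_i sinα_i, with Δl_i = b_i / cosα_i.
Slice 1: Δl = 2.7/cos0.4° = 2.700 m; N'_1 = 83·cos0.4° − 6·2.700 = 66.8; c'Δl = 29.70; W sinα = 0.6
Slice 2: Δl = 1.5/cos9.1° = 1.519 m; N'_2 = 111·cos9.1° − 11·1.519 = 92.9; c'Δl = 16.71; W sinα = 17.6
Slice 3: Δl = 2.4/cos17.4° = 2.515 m; N'_3 = 199·cos17.4° − 6·2.515 = 174.8; c'Δl = 27.67; W sinα = 59.5
Slice 4: Δl = 2.3/cos28.0° = 2.605 m; N'_4 = 150·cos28.0° − 7·2.605 = 114.2; c'Δl = 28.65; W sinα = 70.4
Slice 5: Δl = 3.2/cos41.9° = 4.299 m; N'_5 = 98·cos41.9° − 8·4.299 = 38.5; c'Δl = 47.29; W sinα = 65.4
Σc'Δl = 150.0 kN/m; ΣN' = 487.2 kN/m; ΣW sinα = 213.5 kN/m
Resisting = 150.0 + 487.2·tan26.6° = 150.0 + 244.0 = 394.0 kN/m
FS = 394.0 / 213.5 = 1.845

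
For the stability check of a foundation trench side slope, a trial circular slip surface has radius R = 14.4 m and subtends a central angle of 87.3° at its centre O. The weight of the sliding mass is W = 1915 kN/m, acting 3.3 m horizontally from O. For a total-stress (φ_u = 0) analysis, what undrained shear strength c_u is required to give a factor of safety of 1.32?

c_u = 26.4 kPa

FS = c_u·L_a·R / (W·d), so c_u = FS·W·d / (L_a·R).
Arc length L_a = R·θ = 14.4·(87.3°·π/180) = 14.4·1.5237 = 21.94 m
c_u = 1.32·1915·3.3 / (21.94·14.4) = 8341.7 / 315.95 = 26.40 kPa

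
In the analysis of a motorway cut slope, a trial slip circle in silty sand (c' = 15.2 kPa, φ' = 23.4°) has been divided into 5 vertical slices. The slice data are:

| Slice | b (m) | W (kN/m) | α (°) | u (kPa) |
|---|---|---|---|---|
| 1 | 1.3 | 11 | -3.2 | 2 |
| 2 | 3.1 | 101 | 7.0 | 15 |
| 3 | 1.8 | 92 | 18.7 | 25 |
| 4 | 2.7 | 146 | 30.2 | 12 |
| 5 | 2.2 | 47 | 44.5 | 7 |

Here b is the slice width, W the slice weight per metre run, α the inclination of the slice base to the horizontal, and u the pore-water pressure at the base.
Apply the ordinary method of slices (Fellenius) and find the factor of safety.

Ordinary method of slices: FS = Σ[c'·Δl_i + (W_i cosα_i − u_i·Δl_i)·tanφ'] / Σ W_i sinα_i, with Δl_i = b_i / cosα_i.
Slice 1: Δl = 1.3/cos(-3.2°) = 1.302 m; N'_1 = 11·cos(-3.2°) − 2·1.302 = 8.4; c'Δl = 19.79; W sinα = -0.6
Slice 2: Δl = 3.1/cos7.0° = 3.123 m; N'_2 = 101·cos7.0° − 15·3.123 = 53.4; c'Δl = 47.47; W sinα = 12.3
Slice 3: Δl = 1.8/cos18.7° = 1.900 m; N'_3 = 92·cos18.7° − 25·1.900 = 39.6; c'Δl = 28.88; W sinα = 29.5
Slice 4: Δl = 2.7/cos30.2° = 3.124 m; N'_4 = 146·cos30.2° − 12·3.124 = 88.7; c'Δl = 47.48; W sinα = 73.4
Slice 5: Δl = 2.2/cos44.5° = 3.084 m; N'_5 = 47·cos44.5° − 7·3.084 = 11.9; c'Δl = 46.88; W sinα = 32.9
Σc'Δl = 190.5 kN/m; ΣN' = 202.0 kN/m; ΣW sinα = 147.6 kN/m
Resisting = 190.5 + 202.0·tan23.4° = 190.5 + 87.4 = 277.9 kN/m
FS = 277.9 / 147.6 = 1.883

FS = 1.88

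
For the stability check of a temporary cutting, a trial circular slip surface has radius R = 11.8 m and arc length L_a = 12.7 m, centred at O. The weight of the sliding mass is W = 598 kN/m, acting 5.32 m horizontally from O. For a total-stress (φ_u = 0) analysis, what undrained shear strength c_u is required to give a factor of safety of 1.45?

c_u = 30.8 kPa

FS = c_u·L_a·R / (W·d), so c_u = FS·W·d / (L_a·R).
c_u = 1.45·598·5.32 / (12.70·11.8) = 4613.0 / 149.86 = 30.78 kPa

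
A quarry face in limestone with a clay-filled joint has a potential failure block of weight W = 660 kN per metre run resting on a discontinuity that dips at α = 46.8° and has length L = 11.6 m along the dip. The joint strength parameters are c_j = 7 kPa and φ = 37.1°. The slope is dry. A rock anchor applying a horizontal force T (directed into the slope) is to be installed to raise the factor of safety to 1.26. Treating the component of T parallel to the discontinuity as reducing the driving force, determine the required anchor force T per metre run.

T = 130 kN/m

Resolving forces along and normal to the sliding plane, with the horizontal anchor force T adding T·sinα to the effective normal force and T·cosα acting up the plane against the driving force:
FS = [c_jL + (W cosα + T sinα) tanφ] / [W sinα − T cosα]
Without the anchor: N' = 451.8 kN/m, driving T_d = 481.1 kN/m, resisting R = 7·11.6 + 451.8·tan37.1° = 422.9 kN/m, FS = 0.88.
Setting FS = 1.26 and solving for T:
1.26·(481.1 − T cos46.8°) = 422.9 + T sin46.8°·tan37.1°
T·(sin46.8°·tan37.1° + 1.26·cos46.8°) = 1.26·481.1 − 422.9
T·(0.7290·0.7563 + 1.26·0.6845) = 606.2 − 422.9 = 183.3
T·1.4138 = 183.3
T = 129.7 kN/m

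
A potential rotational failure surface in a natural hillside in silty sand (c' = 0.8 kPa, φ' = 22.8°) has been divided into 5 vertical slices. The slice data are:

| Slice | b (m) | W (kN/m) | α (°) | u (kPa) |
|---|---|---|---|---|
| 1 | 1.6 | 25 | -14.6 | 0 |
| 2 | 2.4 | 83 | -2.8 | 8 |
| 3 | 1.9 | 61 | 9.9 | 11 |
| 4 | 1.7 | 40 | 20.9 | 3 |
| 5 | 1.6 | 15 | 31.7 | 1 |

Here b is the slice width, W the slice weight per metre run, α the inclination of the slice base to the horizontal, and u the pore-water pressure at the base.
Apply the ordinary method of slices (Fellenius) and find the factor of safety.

FS = 3.55

Ordinary method of slices: FS = Σ[c'·Δl_i + (W_i cosα_i − u_i·Δl_i)·tanφ'] / Σ W_i sinα_i, with Δl_i = b_i / cosα_i.
Slice 1: Δl = 1.6/cos(-14.6°) = 1.653 m; N'_1 = 25·cos(-14.6°) − 0·1.653 = 24.2; c'Δl = 1.32; W sinα = -6.3
Slice 2: Δl = 2.4/cos(-2.8°) = 2.403 m; N'_2 = 83·cos(-2.8°) − 8·2.403 = 63.7; c'Δl = 1.92; W sinα = -4.1
Slice 3: Δl = 1.9/cos9.9° = 1.929 m; N'_3 = 61·cos9.9° − 11·1.929 = 38.9; c'Δl = 1.54; W sinα = 10.5
Slice 4: Δl = 1.7/cos20.9° = 1.820 m; N'_4 = 40·cos20.9° − 3·1.820 = 31.9; c'Δl = 1.46; W sinα = 14.3
Slice 5: Δl = 1.6/cos31.7° = 1.881 m; N'_5 = 15·cos31.7° − 1·1.881 = 10.9; c'Δl = 1.50; W sinα = 7.9
Σc'Δl = 7.7 kN/m; ΣN' = 169.5 kN/m; ΣW sinα = 22.3 kN/m
Resisting = 7.7 + 169.5·tan22.8° = 7.7 + 71.3 = 79.0 kN/m
FS = 79.0 / 22.3 = 3.546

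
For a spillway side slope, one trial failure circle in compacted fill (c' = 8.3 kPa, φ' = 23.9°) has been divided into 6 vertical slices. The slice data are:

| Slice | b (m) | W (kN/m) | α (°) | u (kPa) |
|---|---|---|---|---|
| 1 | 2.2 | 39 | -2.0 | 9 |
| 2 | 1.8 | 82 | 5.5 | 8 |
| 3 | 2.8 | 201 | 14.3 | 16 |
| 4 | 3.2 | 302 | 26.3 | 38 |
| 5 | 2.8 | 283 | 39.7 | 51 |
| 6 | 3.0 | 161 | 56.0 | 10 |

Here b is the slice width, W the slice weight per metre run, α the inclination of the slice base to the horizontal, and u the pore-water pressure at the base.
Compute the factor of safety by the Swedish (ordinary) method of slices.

FS = 0.71

Ordinary method of slices: FS = Σ[c'·Δl_i + (W_i cosα_i − u_i·Δl_i)·tanφ'] / Σ W_i sinα_i, with Δl_i = b_i / cosα_i.
Slice 1: Δl = 2.2/cos(-2.0°) = 2.201 m; N'_1 = 39·cos(-2.0°) − 9·2.201 = 19.2; c'Δl = 18.27; W sinα = -1.4
Slice 2: Δl = 1.8/cos5.5° = 1.808 m; N'_2 = 82·cos5.5° − 8·1.808 = 67.2; c'Δl = 15.01; W sinα = 7.9
Slice 3: Δl = 2.8/cos14.3° = 2.890 m; N'_3 = 201·cos14.3° − 16·2.890 = 148.5; c'Δl = 23.98; W sinα = 49.6
Slice 4: Δl = 3.2/cos26.3° = 3.569 m; N'_4 = 302·cos26.3° − 38·3.569 = 135.1; c'Δl = 29.63; W sinα = 133.8
Slice 5: Δl = 2.8/cos39.7° = 3.639 m; N'_5 = 283·cos39.7° − 51·3.639 = 32.1; c'Δl = 30.21; W sinα = 180.8
Slice 6: Δl = 3.0/cos56.0° = 5.365 m; N'_6 = 161·cos56.0° − 10·5.365 = 36.4; c'Δl = 44.53; W sinα = 133.5
Σc'Δl = 161.6 kN/m; ΣN' = 438.5 kN/m; ΣW sinα = 504.2 kN/m
Resisting = 161.6 + 438.5·tan23.9° = 161.6 + 194.3 = 355.9 kN/m
FS = 355.9 / 504.2 = 0.706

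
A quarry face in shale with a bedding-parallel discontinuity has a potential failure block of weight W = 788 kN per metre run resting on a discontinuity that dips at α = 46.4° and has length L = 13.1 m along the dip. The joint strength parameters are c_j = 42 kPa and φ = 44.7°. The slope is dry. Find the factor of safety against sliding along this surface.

FS = 1.91

Resolving the block weight along and normal to the plane and applying the Mohr–Coulomb strength on the joint:
N' = W cosα = 788·cos46.4° = 543.4 kN/m
Driving force T = W sinα = 788·sin46.4° = 570.6 kN/m
Resisting force R = c_j·L + N'·tanφ = 42·13.1 + 543.4·tan44.7° = 550.2 + 537.8 = 1088.0 kN/m
FS = R / T = 1088.0 / 570.6 = 1.907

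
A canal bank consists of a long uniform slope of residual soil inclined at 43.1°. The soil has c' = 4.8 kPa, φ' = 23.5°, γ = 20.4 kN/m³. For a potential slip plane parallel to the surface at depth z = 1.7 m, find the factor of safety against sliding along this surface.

For an infinite slope with a slip plane parallel to the surface (no pore pressure): FS = [c' + γz cos²β tanφ'] / [γz sinβ cosβ].
γz = 20.4·1.7 = 34.68 kN/m²
Numerator = 4.8 + 34.68·cos²43.1°·tan23.5° = 4.8 + 34.68·0.5331·0.4348 = 12.839 kPa
Denominator = 34.68·sin43.1°·cos43.1° = 34.68·0.6833·0.7302 = 17.302 kPa
FS = 12.839 / 17.302 = 0.742

FS = 0.74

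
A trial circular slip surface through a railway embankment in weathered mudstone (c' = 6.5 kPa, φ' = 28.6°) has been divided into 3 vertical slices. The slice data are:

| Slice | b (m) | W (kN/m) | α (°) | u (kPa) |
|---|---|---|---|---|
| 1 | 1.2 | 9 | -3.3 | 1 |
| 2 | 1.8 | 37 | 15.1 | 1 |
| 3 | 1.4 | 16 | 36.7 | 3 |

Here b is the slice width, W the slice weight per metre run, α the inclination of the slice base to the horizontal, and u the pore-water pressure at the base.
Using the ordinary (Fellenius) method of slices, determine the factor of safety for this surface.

FS = 3.11

Ordinary method of slices: FS = Σ[c'·Δl_i + (W_i cosα_i − u_i·Δl_i)·tanφ'] / Σ W_i sinα_i, with Δl_i = b_i / cosα_i.
Slice 1: Δl = 1.2/cos(-3.3°) = 1.202 m; N'_1 = 9·cos(-3.3°) − 1·1.202 = 7.8; c'Δl = 7.81; W sinα = -0.5
Slice 2: Δl = 1.8/cos15.1° = 1.864 m; N'_2 = 37·cos15.1° − 1·1.864 = 33.9; c'Δl = 12.12; W sinα = 9.6
Slice 3: Δl = 1.4/cos36.7° = 1.746 m; N'_3 = 16·cos36.7° − 3·1.746 = 7.6; c'Δl = 11.35; W sinα = 9.6
Σc'Δl = 31.3 kN/m; ΣN' = 49.2 kN/m; ΣW sinα = 18.7 kN/m
Resisting = 31.3 + 49.2·tan28.6° = 31.3 + 26.8 = 58.1 kN/m
FS = 58.1 / 18.7 = 3.111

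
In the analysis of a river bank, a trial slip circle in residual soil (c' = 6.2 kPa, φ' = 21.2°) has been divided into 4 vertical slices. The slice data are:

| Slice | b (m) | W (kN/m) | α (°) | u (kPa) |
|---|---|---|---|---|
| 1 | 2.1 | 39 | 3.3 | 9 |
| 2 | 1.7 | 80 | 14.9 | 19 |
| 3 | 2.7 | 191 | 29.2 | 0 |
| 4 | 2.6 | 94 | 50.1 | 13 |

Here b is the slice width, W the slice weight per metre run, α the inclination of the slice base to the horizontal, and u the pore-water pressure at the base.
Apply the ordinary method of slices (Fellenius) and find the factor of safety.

FS = 0.85

Ordinary method of slices: FS = Σ[c'·Δl_i + (W_i cosα_i − u_i·Δl_i)·tanφ'] / Σ W_i sinα_i, with Δl_i = b_i / cosα_i.
Slice 1: Δl = 2.1/cos3.3° = 2.103 m; N'_1 = 39·cos3.3° − 9·2.103 = 20.0; c'Δl = 13.04; W sinα = 2.2
Slice 2: Δl = 1.7/cos14.9° = 1.759 m; N'_2 = 80·cos14.9° − 19·1.759 = 43.9; c'Δl = 10.91; W sinα = 20.6
Slice 3: Δl = 2.7/cos29.2° = 3.093 m; N'_3 = 191·cos29.2° − 0·3.093 = 166.7; c'Δl = 19.18; W sinα = 93.2
Slice 4: Δl = 2.6/cos50.1° = 4.053 m; N'_4 = 94·cos50.1° − 13·4.053 = 7.6; c'Δl = 25.13; W sinα = 72.1
Σc'Δl = 68.3 kN/m; ΣN' = 238.2 kN/m; ΣW sinα = 188.1 kN/m
Resisting = 68.3 + 238.2·tan21.2° = 68.3 + 92.4 = 160.7 kN/m
FS = 160.7 / 188.1 = 0.854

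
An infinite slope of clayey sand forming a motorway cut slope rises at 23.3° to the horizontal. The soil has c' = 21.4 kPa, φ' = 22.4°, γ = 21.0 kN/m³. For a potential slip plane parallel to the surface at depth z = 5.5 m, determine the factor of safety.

For an infinite slope with a slip plane parallel to the surface (no pore pressure): FS = [c' + γz cos²β tanφ'] / [γz sinβ cosβ].
γz = 21.0·5.5 = 115.50 kN/m²
Numerator = 21.4 + 115.50·cos²23.3°·tan22.4° = 21.4 + 115.50·0.8435·0.4122 = 61.557 kPa
Denominator = 115.50·sin23.3°·cos23.3° = 115.50·0.3955·0.9184 = 41.960 kPa
FS = 61.557 / 41.960 = 1.467

FS = 1.47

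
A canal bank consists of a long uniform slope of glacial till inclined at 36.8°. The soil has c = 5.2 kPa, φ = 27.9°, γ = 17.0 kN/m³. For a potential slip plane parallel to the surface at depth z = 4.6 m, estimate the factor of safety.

For an infinite slope with a slip plane parallel to the surface (no pore pressure): FS = [c + γz cos²β tanφ] / [γz sinβ cosβ].
γz = 17.0·4.6 = 78.20 kN/m²
Numerator = 5.2 + 78.20·cos²36.8°·tan27.9° = 5.2 + 78.20·0.6412·0.5295 = 31.748 kPa
Denominator = 78.20·sin36.8°·cos36.8° = 78.20·0.5990·0.8007 = 37.509 kPa
FS = 31.748 / 37.509 = 0.846

FS = 0.85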